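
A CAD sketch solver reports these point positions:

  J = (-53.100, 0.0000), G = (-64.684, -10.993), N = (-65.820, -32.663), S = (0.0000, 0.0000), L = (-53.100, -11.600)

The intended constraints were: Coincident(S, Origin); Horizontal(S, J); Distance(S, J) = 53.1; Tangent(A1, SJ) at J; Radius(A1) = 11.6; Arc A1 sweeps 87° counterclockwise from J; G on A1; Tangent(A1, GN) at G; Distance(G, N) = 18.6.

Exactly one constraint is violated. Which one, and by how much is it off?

Distance(G, N) = 18.6 — off by 3.10.

S = (0.00, 0.00) ✓; S.y = 0.00, J.y = 0.00 ✓; |SJ| = 53.10 ✓; ∠(LJ, JS) = 90.00° ✓; |LJ| = 11.60 ✓; bearing(L→G) − bearing(L→J) = 87.00° ✓; |LG| = 11.60 ✓; ∠(LG, GN) = 90.00° ✓; |GN| = 21.70 ✗.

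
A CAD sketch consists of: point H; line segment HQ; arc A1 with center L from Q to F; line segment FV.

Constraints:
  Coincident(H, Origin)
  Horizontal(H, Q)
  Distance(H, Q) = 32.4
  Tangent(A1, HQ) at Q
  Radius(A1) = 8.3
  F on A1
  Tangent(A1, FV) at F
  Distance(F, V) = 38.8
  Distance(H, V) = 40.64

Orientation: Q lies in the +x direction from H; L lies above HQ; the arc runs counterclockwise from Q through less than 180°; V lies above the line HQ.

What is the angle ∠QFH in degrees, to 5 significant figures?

48.626°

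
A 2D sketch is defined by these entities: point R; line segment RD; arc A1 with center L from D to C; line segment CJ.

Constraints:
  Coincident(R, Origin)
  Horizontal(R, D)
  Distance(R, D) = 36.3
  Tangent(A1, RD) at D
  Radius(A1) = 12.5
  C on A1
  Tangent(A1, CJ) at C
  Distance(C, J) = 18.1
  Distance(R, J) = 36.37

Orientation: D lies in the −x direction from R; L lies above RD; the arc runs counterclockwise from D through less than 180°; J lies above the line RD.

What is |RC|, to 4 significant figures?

26.33

Checks: R = (0.00, 0.00) ✓; |LC| = 12.50 ✓; ∠(LC, CJ) = 90.00° ✓; |CJ| = 18.10 ✓; |RJ| = 36.37 ✓.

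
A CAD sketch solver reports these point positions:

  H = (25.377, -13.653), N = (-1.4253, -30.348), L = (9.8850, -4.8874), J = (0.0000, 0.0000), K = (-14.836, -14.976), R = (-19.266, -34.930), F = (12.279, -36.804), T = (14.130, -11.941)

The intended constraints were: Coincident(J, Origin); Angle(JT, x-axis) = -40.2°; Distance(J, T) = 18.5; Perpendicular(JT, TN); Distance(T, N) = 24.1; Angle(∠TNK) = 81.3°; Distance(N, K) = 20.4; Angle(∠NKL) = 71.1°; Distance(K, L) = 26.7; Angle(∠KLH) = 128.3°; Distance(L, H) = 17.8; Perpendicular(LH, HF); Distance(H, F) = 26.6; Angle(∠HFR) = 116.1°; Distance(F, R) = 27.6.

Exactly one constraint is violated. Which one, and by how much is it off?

Distance(F, R) = 27.6 — off by 4.00.

J = (0.00, 0.00) ✓; JT at -40.20° ✓; |JT| = 18.50 ✓; ∠(JT, TN) = 90.00° ✓; |TN| = 24.10 ✓; ∠TNK = 81.30° ✓; |NK| = 20.40 ✓; ∠NKL = 71.10° ✓; |KL| = 26.70 ✓; ∠KLH = 128.3° ✓; |LH| = 17.80 ✓; ∠(LH, HF) = 90.00° ✓; |HF| = 26.60 ✓; ∠HFR = 116.1° ✓; |FR| = 31.60 ✗.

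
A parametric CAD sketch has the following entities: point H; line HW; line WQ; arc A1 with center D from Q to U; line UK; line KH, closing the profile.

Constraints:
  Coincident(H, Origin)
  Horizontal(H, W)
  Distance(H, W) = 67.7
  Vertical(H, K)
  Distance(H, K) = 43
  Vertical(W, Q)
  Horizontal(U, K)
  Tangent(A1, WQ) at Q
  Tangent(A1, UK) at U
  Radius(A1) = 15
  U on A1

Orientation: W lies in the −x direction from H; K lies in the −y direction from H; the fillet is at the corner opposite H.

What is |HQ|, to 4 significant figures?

73.26

The virtual corner opposite H is at (-67.70, -43.00). Since A1 is tangent to WQ there, DQ ⟂ WQ and tangency of A1 to UK means the radius DU is perpendicular to UK, with radius 15.0, so the center D sits 15.0 in from both sides at D = (-52.70, -28.00). That places the tangent points at Q = (-67.70, -28.00) on WQ and U = (-52.70, -43.00) on UK. Then |HQ| = |Q − H| = 73.26.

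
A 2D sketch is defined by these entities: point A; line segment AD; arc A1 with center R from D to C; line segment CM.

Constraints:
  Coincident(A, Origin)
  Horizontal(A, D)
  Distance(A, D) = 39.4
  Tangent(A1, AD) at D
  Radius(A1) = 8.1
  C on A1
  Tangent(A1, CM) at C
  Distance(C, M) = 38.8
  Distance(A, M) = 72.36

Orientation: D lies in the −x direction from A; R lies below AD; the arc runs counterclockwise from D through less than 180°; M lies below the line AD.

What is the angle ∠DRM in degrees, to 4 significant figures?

151.7°

A is at the origin; A and D share the same y with |AD| = 39.4 and D on the −x side, so D = (-39.40, 0.000). Since A1 is tangent to AD there, RD ⟂ AD, so R = D + (0, -8.1) = (-39.40, -8.100). Since RC ⟂ CM (tangency), |RM| = √(8.1² + 38.8²) = 39.64 regardless of where C sits on A1. So M lies on both circle(A, 72.36) and circle(R, 39.64); the below-AD intersection is M = (-58.20, -42.99). C is the foot of the tangent from M: C = (-47.17, -5.796).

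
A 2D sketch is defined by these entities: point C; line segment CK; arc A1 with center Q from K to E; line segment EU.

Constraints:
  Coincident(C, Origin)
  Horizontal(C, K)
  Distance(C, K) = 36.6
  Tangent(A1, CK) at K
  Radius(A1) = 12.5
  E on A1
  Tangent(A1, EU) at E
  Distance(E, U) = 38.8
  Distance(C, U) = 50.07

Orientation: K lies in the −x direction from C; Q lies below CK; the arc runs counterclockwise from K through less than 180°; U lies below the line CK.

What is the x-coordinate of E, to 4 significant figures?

-44.86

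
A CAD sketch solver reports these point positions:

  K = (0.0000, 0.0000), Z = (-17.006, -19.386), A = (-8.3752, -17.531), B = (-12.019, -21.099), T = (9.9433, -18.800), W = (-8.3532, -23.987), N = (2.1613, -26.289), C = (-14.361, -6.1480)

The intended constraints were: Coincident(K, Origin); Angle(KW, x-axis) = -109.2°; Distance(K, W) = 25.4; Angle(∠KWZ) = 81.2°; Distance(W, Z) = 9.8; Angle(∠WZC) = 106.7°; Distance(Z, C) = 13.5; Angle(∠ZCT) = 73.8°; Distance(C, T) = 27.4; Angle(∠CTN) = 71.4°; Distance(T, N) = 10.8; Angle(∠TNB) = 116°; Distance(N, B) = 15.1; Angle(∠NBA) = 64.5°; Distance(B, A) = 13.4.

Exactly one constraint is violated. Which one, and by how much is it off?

Distance(B, A) = 13.4 — off by 8.30.

K = (0.00, 0.00) ✓; KW at -109.2° ✓; |KW| = 25.40 ✓; ∠KWZ = 81.20° ✓; |WZ| = 9.800 ✓; ∠WZC = 106.7° ✓; |ZC| = 13.50 ✓; ∠ZCT = 73.80° ✓; |CT| = 27.40 ✓; ∠CTN = 71.40° ✓; |TN| = 10.80 ✓; ∠TNB = 116.0° ✓; |NB| = 15.10 ✓; ∠NBA = 64.50° ✓; |BA| = 5.100 ✗.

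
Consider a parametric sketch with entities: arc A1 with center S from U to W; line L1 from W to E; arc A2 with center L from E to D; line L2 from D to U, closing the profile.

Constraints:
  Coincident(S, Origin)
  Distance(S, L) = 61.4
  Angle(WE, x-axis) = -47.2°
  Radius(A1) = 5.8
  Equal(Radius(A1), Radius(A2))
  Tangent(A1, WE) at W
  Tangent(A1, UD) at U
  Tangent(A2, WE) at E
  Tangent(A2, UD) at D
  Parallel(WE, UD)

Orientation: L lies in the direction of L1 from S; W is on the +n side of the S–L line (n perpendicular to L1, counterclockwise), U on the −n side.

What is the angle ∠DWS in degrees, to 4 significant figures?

79.30°

Tangency of A1 to both parallel lines with radius 5.8 puts W and U at S ± 5.8·n: W = (4.256, 3.941), U = (-4.256, -3.941). Equal radii place E and D the same way about L: E = L + 5.8·n = (45.97, -41.11), D = L − 5.8·n = (37.46, -48.99). Then cos ∠DWS = WD·WS / (|WD||WS|), giving 79.30°.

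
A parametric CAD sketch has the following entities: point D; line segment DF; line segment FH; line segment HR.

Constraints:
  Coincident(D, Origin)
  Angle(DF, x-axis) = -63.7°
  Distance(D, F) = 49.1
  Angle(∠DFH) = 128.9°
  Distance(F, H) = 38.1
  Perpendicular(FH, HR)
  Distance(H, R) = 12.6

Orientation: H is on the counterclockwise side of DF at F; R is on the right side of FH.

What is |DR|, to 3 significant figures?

85.6

∠DFH = 128.9°, so FH runs at -63.7° + (180° − 128.9°) = -12.6° from the x-axis; with |FH| = 38.1, H = F + 38.1·(cos -12.6°, sin -12.6°) = (58.9, -52.3). The perpendicularity gives HR at right angles to FH; with |HR| = 12.6 on the right of FH, R = H + 12.6·(-0.218, -0.976) = (56.2, -64.6). Then |DR| = |R − D| = 85.6.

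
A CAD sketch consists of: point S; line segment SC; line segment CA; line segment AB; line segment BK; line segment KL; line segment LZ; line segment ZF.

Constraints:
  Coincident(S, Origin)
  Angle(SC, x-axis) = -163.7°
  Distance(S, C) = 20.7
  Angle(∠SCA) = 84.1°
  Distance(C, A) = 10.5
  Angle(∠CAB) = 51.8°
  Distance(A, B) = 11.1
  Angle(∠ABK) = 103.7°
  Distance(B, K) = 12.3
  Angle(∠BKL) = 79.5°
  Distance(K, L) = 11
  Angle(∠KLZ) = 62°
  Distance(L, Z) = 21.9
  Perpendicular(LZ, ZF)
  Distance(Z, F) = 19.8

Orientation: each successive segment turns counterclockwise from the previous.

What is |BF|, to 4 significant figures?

19.12

S is at the origin; SC runs at -163.7° with length 20.7, so C = (-19.87, -5.810). ∠SCA = 84.1° gives CA at -67.80° from the x-axis; with |CA| = 10.5, A = (-15.90, -15.53). ∠CAB = 51.8° gives AB at 60.40° from the x-axis; with |AB| = 11.1, B = (-10.42, -5.880). ∠ABK = 103.7° gives BK at 136.7° from the x-axis; with |BK| = 12.3, K = (-19.37, 2.556). ∠BKL = 79.5° gives KL at -122.8° from the x-axis; with |KL| = 11.0, L = (-25.33, -6.691). ∠KLZ = 62.0° gives LZ at -4.800° from the x-axis; with |LZ| = 21.9, Z = (-3.505, -8.523). LZ ⟂ ZF, so ZF runs at 85.20°; with |ZF| = 19.8, F = (-1.848, 11.21). Then |BF| = |F − B| = 19.12.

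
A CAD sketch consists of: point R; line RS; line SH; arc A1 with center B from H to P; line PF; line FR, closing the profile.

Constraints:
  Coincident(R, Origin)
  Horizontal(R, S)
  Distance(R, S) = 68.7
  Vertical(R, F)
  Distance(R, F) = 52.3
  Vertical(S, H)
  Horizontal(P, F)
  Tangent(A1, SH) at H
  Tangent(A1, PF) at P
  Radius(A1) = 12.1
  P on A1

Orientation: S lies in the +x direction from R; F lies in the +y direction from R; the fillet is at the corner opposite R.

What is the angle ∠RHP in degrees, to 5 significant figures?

75.334°

R is at the origin; RS is horizontal with |RS| = 68.7 and S on the +x side, so S = (68.700, 0.0000). RF is vertical with |RF| = 52.3 and F on the +y side, so F = (0.0000, 52.300). The virtual corner opposite R is at (68.700, 52.300). Since A1 is tangent to SH there, BH ⟂ SH and the tangent condition forces BP to be normal to PF, with radius 12.1, so the center B sits 12.1 in from both sides at B = (56.600, 40.200). That places the tangent points at H = (68.700, 40.200) on SH and P = (56.600, 52.300) on PF. Then cos ∠RHP = HR·HP / (|HR||HP|), giving 75.334°.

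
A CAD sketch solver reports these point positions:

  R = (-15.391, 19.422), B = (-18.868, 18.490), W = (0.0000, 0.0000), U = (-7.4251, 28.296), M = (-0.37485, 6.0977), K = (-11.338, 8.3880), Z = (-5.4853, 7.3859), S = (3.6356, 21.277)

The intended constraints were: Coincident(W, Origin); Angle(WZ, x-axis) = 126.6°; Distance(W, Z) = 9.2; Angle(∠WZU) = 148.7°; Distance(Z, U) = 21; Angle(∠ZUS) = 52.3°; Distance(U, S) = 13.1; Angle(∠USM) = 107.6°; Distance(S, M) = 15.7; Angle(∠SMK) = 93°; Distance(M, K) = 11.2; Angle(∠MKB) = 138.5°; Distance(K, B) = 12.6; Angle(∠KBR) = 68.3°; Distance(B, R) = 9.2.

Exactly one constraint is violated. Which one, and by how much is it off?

Distance(B, R) = 9.2 — off by 5.60.

W = (0.00, 0.00) ✓; WZ at 126.6° ✓; |WZ| = 9.200 ✓; ∠WZU = 148.7° ✓; |ZU| = 21.00 ✓; ∠ZUS = 52.30° ✓; |US| = 13.10 ✓; ∠USM = 107.6° ✓; |SM| = 15.70 ✓; ∠SMK = 93.00° ✓; |MK| = 11.20 ✓; ∠MKB = 138.5° ✓; |KB| = 12.60 ✓; ∠KBR = 68.30° ✓; |BR| = 3.600 ✗.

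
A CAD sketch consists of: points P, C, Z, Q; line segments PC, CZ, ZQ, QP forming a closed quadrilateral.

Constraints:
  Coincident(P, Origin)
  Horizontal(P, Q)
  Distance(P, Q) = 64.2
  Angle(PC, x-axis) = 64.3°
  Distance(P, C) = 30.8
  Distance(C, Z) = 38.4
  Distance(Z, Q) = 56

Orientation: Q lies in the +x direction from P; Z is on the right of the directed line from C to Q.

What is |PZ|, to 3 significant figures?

13.9

Checks: |CZ| = 38.40 ✓; |ZQ| = 56.00 ✓.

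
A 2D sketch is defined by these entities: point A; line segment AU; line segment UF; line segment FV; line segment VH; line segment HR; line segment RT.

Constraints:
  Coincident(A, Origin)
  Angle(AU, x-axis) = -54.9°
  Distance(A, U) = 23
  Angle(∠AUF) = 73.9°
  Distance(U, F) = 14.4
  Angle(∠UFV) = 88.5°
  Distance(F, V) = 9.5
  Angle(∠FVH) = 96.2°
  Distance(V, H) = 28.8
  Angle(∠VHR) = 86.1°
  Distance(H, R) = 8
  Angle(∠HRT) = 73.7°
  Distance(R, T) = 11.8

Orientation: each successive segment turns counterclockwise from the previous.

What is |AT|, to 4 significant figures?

17.92

A is at the origin; AU runs at -54.9° with length 23.0, so U = (13.23, -18.82). ∠AUF = 73.9° gives UF at 51.20° from the x-axis; with |UF| = 14.4, F = (22.25, -7.595). ∠UFV = 88.5° gives FV at 142.7° from the x-axis; with |FV| = 9.5, V = (14.69, -1.838). ∠FVH = 96.2° gives VH at -133.5° from the x-axis; with |VH| = 28.8, H = (-5.133, -22.73). ∠VHR = 86.1° gives HR at -39.60° from the x-axis; with |HR| = 8.0, R = (1.031, -27.83). ∠HRT = 73.7° gives RT at 66.70° from the x-axis; with |RT| = 11.8, T = (5.698, -16.99). Then |AT| = |T − A| = 17.92.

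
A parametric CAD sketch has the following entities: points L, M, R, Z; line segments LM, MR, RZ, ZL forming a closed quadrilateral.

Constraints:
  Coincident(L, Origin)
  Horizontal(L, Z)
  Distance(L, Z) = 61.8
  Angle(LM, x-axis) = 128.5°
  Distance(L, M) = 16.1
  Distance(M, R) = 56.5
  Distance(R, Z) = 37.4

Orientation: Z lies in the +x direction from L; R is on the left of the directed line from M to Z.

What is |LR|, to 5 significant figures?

53.723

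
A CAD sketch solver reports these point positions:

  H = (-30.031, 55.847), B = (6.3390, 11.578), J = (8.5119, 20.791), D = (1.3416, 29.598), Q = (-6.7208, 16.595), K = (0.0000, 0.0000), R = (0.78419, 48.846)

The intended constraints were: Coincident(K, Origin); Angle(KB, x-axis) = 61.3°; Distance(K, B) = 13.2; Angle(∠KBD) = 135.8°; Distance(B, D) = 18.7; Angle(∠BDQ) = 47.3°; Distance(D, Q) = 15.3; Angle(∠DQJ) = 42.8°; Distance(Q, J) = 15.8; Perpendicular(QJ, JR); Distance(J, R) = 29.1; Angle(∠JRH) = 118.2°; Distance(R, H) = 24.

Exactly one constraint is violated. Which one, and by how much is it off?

Distance(R, H) = 24 — off by 7.60.

K = (0.00, 0.00) ✓; KB at 61.30° ✓; |KB| = 13.20 ✓; ∠KBD = 135.8° ✓; |BD| = 18.70 ✓; ∠BDQ = 47.30° ✓; |DQ| = 15.30 ✓; ∠DQJ = 42.80° ✓; |QJ| = 15.80 ✓; ∠(QJ, JR) = 90.00° ✓; |JR| = 29.10 ✓; ∠JRH = 118.2° ✓; |RH| = 31.60 ✗.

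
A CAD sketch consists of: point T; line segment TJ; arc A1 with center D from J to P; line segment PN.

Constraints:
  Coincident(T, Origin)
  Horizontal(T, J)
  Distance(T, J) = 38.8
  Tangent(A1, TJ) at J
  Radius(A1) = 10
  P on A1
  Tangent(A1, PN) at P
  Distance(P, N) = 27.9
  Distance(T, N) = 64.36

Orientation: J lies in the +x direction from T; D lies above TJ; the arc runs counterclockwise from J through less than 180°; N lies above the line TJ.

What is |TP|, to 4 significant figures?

49.34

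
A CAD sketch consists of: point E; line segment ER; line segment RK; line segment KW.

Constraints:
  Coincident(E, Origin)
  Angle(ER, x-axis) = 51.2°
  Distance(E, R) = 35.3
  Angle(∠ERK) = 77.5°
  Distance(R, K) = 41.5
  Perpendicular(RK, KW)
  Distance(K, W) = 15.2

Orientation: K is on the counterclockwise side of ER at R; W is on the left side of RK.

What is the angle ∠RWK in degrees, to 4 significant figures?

69.88°

E is at the origin; ER runs at 51.2° with length 35.3, so R = 35.3·(cos 51.2°, sin 51.2°) = (22.12, 27.51). ∠ERK = 77.5°, so RK runs at 51.2° + (180° − 77.5°) = 153.7° from the x-axis; with |RK| = 41.5, K = R + 41.5·(cos 153.7°, sin 153.7°) = (-15.09, 45.90). RK is perpendicular to KW; with |KW| = 15.2 on the left of RK, W = K + 15.2·(-0.4431, -0.8965) = (-21.82, 32.27). Then cos ∠RWK = WR·WK / (|WR||WK|), giving 69.88°.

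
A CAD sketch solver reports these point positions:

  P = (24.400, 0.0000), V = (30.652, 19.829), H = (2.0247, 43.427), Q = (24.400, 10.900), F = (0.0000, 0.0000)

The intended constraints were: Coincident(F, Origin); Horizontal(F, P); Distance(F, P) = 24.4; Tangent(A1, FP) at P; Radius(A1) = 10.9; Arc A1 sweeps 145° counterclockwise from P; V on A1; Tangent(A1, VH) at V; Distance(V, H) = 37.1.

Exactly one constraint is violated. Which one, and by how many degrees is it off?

Tangent(A1, VH) at V — off by 4.50°.

F = (0.00, 0.00) ✓; F.y = 0.00, P.y = 0.00 ✓; |FP| = 24.40 ✓; ∠(QP, PF) = 90.00° ✓; |QP| = 10.90 ✓; bearing(Q→V) − bearing(Q→P) = 145.0° ✓; |QV| = 10.90 ✓; ∠(QV, VH) = 94.50° ✗; |VH| = 37.10 ✓.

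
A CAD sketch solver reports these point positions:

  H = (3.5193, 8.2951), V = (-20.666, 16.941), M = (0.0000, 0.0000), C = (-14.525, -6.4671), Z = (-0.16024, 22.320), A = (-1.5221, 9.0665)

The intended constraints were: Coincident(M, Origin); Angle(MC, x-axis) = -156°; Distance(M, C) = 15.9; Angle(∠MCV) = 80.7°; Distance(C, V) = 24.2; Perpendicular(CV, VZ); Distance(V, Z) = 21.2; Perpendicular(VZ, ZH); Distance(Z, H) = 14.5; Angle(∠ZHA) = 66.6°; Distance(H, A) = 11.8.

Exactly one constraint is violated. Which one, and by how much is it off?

Distance(H, A) = 11.8 — off by 6.70.

M = (0.00, 0.00) ✓; MC at -156.0° ✓; |MC| = 15.90 ✓; ∠MCV = 80.70° ✓; |CV| = 24.20 ✓; ∠(CV, VZ) = 90.00° ✓; |VZ| = 21.20 ✓; ∠(VZ, ZH) = 90.00° ✓; |ZH| = 14.50 ✓; ∠ZHA = 66.60° ✓; |HA| = 5.100 ✗.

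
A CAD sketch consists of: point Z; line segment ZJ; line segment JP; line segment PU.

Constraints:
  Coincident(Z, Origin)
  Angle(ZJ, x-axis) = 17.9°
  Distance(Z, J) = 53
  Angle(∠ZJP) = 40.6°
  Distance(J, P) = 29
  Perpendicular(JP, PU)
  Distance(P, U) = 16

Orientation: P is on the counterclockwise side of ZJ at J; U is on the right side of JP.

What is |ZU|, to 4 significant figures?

51.73

∠ZJP = 40.6°, so JP runs at 17.9° + (180° − 40.6°) = 157.3° from the x-axis; with |JP| = 29.0, P = J + 29.0·(cos 157.3°, sin 157.3°) = (23.68, 27.48). The perpendicularity gives PU at right angles to JP; with |PU| = 16.0 on the right of JP, U = P + 16.0·(0.3859, 0.9225) = (29.86, 42.24). Then |ZU| = |U − Z| = 51.73.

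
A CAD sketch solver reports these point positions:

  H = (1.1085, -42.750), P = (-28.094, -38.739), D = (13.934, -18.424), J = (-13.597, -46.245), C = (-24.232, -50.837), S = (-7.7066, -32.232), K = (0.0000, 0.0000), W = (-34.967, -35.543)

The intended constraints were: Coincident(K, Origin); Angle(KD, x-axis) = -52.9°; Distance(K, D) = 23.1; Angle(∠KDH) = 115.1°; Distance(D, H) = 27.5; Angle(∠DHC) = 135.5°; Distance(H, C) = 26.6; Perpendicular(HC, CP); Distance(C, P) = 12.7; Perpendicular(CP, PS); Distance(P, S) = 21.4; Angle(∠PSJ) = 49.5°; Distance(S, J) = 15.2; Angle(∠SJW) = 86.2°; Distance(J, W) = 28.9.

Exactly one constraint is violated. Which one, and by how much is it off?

Distance(J, W) = 28.9 — off by 5.00.

K = (0.00, 0.00) ✓; KD at -52.90° ✓; |KD| = 23.10 ✓; ∠KDH = 115.1° ✓; |DH| = 27.50 ✓; ∠DHC = 135.5° ✓; |HC| = 26.60 ✓; ∠(HC, CP) = 90.00° ✓; |CP| = 12.70 ✓; ∠(CP, PS) = 90.00° ✓; |PS| = 21.40 ✓; ∠PSJ = 49.50° ✓; |SJ| = 15.20 ✓; ∠SJW = 86.20° ✓; |JW| = 23.90 ✗.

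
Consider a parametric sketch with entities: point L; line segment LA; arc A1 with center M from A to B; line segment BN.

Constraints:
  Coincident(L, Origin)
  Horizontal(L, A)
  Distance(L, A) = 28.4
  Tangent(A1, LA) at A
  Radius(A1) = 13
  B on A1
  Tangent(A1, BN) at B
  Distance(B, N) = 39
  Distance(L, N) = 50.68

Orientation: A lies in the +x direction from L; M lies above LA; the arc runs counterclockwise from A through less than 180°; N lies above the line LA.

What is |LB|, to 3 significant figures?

43.6

L is at the origin; L and A share the same y with |LA| = 28.4 and A on the +x side, so A = (28.4, 0.00). Tangency of A1 to LA means the radius MA is perpendicular to LA, so M = A + (0, 13) = (28.4, 13.0). Since MB ⟂ BN (tangency), |MN| = √(13.0² + 39.0²) = 41.1 regardless of where B sits on A1. So N lies on both circle(L, 50.68) and circle(M, 41.1); the above-LA intersection is N = (9.89, 49.7). B is the foot of the tangent from N: B = (37.6, 22.2).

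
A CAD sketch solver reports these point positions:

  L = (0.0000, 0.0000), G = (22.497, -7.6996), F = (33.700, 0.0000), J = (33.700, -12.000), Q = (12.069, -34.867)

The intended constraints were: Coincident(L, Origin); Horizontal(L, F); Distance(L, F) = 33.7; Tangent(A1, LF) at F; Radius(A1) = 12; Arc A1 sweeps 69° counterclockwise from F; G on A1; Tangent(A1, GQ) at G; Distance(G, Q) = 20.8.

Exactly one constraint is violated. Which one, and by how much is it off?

Distance(G, Q) = 20.8 — off by 8.30.

L = (0.00, 0.00) ✓; L.y = 0.00, F.y = 0.00 ✓; |LF| = 33.70 ✓; ∠(JF, FL) = 90.00° ✓; |JF| = 12.00 ✓; bearing(J→G) − bearing(J→F) = 69.00° ✓; |JG| = 12.00 ✓; ∠(JG, GQ) = 90.00° ✓; |GQ| = 29.10 ✗.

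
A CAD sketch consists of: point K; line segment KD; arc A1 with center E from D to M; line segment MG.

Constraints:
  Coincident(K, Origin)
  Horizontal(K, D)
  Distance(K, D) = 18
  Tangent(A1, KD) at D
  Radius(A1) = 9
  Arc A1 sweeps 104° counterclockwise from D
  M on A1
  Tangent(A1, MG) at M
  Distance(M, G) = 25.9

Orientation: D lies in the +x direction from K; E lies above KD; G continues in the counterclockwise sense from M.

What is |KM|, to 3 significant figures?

29.0

K is at the origin; K and D share the same y with |KD| = 18.0 and D on the +x side, so D = (18.0, 0.00). Tangency of A1 to KD means the radius ED is perpendicular to KD, so E = D + (0, 9) = (18.0, 9.00). On A1, D sits at bearing -90° from E; a 104° counterclockwise sweep puts M at bearing 14°, so M = E + 9.0·(cos 14°, sin 14°) = (26.7, 11.2). Then |KM| = |M − K| = 29.0.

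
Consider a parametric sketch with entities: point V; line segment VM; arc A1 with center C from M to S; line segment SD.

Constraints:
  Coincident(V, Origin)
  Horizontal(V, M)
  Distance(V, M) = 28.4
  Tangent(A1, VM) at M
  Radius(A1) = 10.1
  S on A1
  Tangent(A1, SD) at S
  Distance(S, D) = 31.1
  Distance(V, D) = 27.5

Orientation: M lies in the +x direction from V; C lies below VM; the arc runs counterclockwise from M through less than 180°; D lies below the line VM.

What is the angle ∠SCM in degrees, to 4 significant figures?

50.12°

V is at the origin; V and M share the same y with |VM| = 28.4 and M on the +x side, so M = (28.40, 0.000). A1 meets VM tangentially, so CM is at right angles to VM, so C = M + (0, -10.1) = (28.40, -10.10). Since CS ⟂ SD (tangency), |CD| = √(10.1² + 31.1²) = 32.70 regardless of where S sits on A1. So D lies on both circle(V, 27.5) and circle(C, 32.70); the below-VM intersection is D = (0.7092, -27.49). S is the foot of the tangent from D: S = (20.65, -3.624).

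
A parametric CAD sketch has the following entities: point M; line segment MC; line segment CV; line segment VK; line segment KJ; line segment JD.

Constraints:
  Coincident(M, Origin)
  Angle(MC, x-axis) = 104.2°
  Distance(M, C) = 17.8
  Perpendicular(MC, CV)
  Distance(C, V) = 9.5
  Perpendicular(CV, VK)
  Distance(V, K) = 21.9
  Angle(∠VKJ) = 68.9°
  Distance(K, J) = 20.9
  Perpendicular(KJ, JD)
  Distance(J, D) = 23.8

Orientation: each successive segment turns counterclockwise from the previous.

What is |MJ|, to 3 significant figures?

10.6

CV is perpendicular to VK, so VK runs at -75.8°; with |VK| = 21.9, K = (-8.20, -6.31). ∠VKJ = 68.9° gives KJ at 35.3° from the x-axis; with |KJ| = 20.9, J = (8.85, 5.77). Then |MJ| = |J − M| = 10.6.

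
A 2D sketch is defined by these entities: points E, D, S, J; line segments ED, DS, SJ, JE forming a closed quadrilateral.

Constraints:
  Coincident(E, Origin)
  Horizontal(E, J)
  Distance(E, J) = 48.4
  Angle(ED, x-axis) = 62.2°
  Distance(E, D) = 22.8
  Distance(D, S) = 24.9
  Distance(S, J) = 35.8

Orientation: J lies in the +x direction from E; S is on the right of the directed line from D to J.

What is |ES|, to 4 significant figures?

13.71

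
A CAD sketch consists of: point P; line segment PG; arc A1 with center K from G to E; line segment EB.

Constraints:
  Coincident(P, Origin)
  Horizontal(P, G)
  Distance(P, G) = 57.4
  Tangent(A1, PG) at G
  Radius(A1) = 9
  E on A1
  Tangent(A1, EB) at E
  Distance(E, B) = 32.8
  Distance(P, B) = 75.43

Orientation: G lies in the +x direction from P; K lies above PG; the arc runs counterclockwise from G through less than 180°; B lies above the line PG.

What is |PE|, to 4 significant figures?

67.10

Checks: |KE| = 9.000 ✓; ∠(KE, EB) = 90.00° ✓; |EB| = 32.80 ✓; |PB| = 75.43 ✓.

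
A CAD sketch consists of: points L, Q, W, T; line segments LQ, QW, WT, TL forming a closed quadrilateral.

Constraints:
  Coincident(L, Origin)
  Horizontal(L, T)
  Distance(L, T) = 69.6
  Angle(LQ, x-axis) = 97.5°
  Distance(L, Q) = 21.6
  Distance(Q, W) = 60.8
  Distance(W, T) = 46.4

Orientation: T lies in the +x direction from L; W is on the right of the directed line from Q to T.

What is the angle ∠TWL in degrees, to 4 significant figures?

102.2°

Checks: |QW| = 60.80 ✓; |WT| = 46.40 ✓.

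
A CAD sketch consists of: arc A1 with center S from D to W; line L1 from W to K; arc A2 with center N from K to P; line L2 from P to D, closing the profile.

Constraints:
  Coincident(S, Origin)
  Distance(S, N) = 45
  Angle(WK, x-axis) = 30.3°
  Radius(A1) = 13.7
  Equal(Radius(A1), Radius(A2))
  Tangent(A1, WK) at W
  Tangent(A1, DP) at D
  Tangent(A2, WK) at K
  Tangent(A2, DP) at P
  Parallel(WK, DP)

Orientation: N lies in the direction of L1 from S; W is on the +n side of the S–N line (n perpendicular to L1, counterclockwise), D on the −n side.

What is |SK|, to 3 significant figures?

47.0

The slot axis is L1's direction at 30.3°, so u = (cos 30.3°, sin 30.3°) = (0.863, 0.505) and n = (−sin 30.3°, cos 30.3°) = (-0.505, 0.863). S is at the origin and N lies 45.0 along u from S, so N = 45.0·u = (38.9, 22.7). Tangency of A1 to both parallel lines with radius 13.7 puts W and D at S ± 13.7·n: W = (-6.91, 11.8), D = (6.91, -11.8). Equal radii place K and P the same way about N: K = N + 13.7·n = (31.9, 34.5), P = N − 13.7·n = (45.8, 10.9). Then |SK| = |K − S| = 47.0.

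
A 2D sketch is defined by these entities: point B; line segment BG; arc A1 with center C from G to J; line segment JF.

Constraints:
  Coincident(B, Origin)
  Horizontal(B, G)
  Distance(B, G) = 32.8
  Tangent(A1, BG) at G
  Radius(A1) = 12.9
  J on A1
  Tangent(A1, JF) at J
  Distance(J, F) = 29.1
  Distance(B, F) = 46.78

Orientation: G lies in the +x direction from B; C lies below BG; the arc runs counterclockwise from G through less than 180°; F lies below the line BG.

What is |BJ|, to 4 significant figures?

23.81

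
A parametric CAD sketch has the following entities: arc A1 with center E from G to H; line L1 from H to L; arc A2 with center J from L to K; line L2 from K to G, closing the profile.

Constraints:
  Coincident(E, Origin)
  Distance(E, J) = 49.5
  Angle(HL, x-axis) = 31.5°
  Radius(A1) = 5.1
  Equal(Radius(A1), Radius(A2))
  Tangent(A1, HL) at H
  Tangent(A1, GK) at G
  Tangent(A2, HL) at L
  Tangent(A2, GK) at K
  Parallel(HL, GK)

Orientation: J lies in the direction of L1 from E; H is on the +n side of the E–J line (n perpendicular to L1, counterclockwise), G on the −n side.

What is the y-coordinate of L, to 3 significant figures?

30.2

The slot axis is L1's direction at 31.5°, so u = (cos 31.5°, sin 31.5°) = (0.853, 0.522) and n = (−sin 31.5°, cos 31.5°) = (-0.522, 0.853). E is at the origin and J lies 49.5 along u from E, so J = 49.5·u = (42.2, 25.9). Tangency of A1 to both parallel lines with radius 5.1 puts H and G at E ± 5.1·n: H = (-2.66, 4.35), G = (2.66, -4.35). Equal radii place L and K the same way about J: L = J + 5.1·n = (39.5, 30.2), K = J − 5.1·n = (44.9, 21.5). So L.y = 30.2.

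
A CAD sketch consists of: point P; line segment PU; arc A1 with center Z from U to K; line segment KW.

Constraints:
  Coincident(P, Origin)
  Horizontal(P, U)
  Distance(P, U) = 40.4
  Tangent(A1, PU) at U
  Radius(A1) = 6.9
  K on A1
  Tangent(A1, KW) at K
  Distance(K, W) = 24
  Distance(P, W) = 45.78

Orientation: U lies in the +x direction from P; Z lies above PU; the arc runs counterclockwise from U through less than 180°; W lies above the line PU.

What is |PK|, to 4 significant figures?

47.46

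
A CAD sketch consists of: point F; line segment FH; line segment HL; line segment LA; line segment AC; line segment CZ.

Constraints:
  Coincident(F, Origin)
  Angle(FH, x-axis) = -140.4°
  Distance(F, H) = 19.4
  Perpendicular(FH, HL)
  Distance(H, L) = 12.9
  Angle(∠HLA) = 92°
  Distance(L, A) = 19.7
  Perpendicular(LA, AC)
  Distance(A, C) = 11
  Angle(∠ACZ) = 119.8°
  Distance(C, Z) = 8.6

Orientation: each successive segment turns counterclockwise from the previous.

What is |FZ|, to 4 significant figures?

6.914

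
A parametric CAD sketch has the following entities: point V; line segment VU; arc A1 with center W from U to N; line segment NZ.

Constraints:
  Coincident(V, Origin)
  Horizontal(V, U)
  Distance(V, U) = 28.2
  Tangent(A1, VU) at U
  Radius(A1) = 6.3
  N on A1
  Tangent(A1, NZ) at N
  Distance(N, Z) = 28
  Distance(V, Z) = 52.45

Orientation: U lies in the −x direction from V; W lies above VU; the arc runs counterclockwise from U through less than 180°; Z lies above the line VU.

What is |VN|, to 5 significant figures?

25.690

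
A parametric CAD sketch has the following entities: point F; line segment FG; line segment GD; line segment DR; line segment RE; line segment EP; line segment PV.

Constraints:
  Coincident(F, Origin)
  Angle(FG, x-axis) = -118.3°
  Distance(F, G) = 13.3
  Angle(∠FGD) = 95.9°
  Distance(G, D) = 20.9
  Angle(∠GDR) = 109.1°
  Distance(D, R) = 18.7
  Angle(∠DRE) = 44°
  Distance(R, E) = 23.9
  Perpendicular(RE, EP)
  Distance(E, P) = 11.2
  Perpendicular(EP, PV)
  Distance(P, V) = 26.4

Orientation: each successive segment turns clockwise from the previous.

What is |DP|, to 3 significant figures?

10.6

∠DRE = 44.0° gives RE at -49.3° from the x-axis; with |RE| = 23.9, E = (-8.97, -3.20). RE is perpendicular to EP, so EP runs at -139°; with |EP| = 11.2, P = (-17.5, -10.5). Then |DP| = |P − D| = 10.6.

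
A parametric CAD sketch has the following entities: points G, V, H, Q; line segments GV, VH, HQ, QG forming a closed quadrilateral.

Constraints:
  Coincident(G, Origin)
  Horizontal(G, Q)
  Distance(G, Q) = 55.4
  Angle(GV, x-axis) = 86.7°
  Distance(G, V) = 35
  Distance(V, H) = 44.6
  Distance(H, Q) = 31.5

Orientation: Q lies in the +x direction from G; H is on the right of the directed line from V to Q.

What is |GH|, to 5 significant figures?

24.425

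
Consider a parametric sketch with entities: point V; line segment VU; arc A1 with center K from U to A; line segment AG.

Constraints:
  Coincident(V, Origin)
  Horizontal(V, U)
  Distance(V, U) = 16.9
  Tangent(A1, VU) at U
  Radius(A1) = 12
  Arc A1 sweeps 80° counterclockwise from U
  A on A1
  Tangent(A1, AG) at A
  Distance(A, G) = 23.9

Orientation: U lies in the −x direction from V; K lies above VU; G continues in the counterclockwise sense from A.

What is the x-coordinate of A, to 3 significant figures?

-5.08

A1 meets VU tangentially, so KU is at right angles to VU, so K = U + (0, 12) = (-16.9, 12.0). On A1, U sits at bearing -90° from K; an 80° counterclockwise sweep puts A at bearing -10°, so A = K + 12.0·(cos -10°, sin -10°) = (-5.08, 9.92). So A.x = -5.08.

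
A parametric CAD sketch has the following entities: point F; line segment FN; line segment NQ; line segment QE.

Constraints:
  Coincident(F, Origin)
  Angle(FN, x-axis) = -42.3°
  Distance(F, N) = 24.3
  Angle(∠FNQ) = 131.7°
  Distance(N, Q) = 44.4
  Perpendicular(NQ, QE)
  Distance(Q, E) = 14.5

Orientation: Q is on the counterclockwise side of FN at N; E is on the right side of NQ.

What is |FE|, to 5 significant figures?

68.802

F is at the origin; FN runs at -42.3° with length 24.3, so N = 24.3·(cos -42.3°, sin -42.3°) = (17.973, -16.354). ∠FNQ = 131.7°, so NQ runs at -42.3° + (180° − 131.7°) = 6.0000° from the x-axis; with |NQ| = 44.4, Q = N + 44.4·(cos 6.0000°, sin 6.0000°) = (62.130, -11.713). NQ is perpendicular to QE; with |QE| = 14.5 on the right of NQ, E = Q + 14.5·(0.10453, -0.99452) = (63.645, -26.134). Then |FE| = |E − F| = 68.802.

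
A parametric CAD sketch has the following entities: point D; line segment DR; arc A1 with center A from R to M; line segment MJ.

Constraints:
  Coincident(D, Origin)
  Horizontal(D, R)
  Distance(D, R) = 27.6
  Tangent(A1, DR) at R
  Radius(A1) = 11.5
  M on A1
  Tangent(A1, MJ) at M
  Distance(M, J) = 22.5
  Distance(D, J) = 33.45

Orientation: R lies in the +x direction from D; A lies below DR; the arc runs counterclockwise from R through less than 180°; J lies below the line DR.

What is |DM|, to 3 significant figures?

18.8

Checks: |AM| = 11.50 ✓; ∠(AM, MJ) = 90.00° ✓; |MJ| = 22.50 ✓; |DJ| = 33.45 ✓.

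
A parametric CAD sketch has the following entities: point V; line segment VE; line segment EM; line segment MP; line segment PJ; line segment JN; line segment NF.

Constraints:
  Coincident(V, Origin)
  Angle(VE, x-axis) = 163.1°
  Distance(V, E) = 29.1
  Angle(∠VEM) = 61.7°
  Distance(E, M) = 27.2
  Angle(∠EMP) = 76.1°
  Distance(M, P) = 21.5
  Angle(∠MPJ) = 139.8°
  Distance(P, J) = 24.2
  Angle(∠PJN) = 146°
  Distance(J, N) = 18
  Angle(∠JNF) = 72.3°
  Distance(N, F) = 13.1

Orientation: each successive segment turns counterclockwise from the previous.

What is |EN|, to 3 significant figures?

38.9

V is at the origin; VE runs at 163.1° with length 29.1, so E = (-27.8, 8.46). ∠VEM = 61.7° gives EM at -78.6° from the x-axis; with |EM| = 27.2, M = (-22.5, -18.2). ∠EMP = 76.1° gives MP at 25.3° from the x-axis; with |MP| = 21.5, P = (-3.03, -9.02). ∠MPJ = 139.8° gives PJ at 65.5° from the x-axis; with |PJ| = 24.2, J = (7.01, 13.0). ∠PJN = 146.0° gives JN at 99.5° from the x-axis; with |JN| = 18.0, N = (4.04, 30.8). Then |EN| = |N − E| = 38.9.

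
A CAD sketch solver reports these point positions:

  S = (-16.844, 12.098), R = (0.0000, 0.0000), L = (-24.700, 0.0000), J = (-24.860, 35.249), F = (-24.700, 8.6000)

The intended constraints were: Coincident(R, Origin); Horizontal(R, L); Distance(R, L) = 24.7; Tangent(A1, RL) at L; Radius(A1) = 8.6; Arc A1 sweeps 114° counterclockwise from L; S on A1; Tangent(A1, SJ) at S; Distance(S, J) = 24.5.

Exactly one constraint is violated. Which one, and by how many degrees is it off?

Tangent(A1, SJ) at S — off by 4.90°.

R = (0.00, 0.00) ✓; R.y = 0.00, L.y = 0.00 ✓; |RL| = 24.70 ✓; ∠(FL, LR) = 90.00° ✓; |FL| = 8.600 ✓; bearing(F→S) − bearing(F→L) = 114.0° ✓; |FS| = 8.600 ✓; ∠(FS, SJ) = 94.90° ✗; |SJ| = 24.50 ✓.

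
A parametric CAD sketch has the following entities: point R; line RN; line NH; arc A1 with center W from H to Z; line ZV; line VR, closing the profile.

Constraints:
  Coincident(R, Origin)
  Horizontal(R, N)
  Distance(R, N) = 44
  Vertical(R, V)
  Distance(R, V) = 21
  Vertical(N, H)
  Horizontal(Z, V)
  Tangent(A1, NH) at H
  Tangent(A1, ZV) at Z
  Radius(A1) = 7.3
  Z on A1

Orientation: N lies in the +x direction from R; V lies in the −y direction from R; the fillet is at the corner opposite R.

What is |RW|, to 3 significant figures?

39.2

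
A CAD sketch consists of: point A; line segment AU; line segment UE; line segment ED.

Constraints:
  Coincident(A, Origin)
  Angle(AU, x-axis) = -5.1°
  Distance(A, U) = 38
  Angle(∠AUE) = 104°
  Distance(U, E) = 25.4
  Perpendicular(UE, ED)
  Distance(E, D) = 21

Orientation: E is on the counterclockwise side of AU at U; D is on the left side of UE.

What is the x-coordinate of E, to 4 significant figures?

46.16

A is at the origin; AU runs at -5.1° with length 38.0, so U = 38.0·(cos -5.1°, sin -5.1°) = (37.85, -3.378). ∠AUE = 104.0°, so UE runs at -5.1° + (180° − 104.0°) = 70.90° from the x-axis; with |UE| = 25.4, E = U + 25.4·(cos 70.90°, sin 70.90°) = (46.16, 20.62). So E.x = 46.16.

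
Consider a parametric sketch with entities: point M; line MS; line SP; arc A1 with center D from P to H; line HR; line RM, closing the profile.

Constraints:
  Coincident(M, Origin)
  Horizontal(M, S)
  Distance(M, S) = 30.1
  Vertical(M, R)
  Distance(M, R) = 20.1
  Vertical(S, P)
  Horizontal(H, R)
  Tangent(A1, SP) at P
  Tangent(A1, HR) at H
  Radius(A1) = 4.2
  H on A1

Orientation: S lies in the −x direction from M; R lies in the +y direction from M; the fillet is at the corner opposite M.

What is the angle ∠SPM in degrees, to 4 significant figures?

62.16°

M is at the origin; MS is horizontal with |MS| = 30.1 and S on the −x side, so S = (-30.10, 0.000). MR is vertical with |MR| = 20.1 and R on the +y side, so R = (0.000, 20.10). The virtual corner opposite M is at (-30.10, 20.10). Tangency of A1 to SP means the radius DP is perpendicular to SP and tangency of A1 to HR means the radius DH is perpendicular to HR, with radius 4.2, so the center D sits 4.2 in from both sides at D = (-25.90, 15.90). That places the tangent points at P = (-30.10, 15.90) on SP and H = (-25.90, 20.10) on HR. Then cos ∠SPM = PS·PM / (|PS||PM|), giving 62.16°.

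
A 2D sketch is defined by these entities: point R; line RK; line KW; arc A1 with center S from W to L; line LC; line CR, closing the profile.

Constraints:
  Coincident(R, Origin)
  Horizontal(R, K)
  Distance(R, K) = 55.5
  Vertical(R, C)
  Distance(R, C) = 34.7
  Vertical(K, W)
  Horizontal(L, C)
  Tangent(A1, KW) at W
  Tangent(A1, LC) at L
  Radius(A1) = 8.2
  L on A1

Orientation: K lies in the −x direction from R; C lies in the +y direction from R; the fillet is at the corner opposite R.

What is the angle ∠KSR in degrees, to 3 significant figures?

77.9°

R is at the origin; R and K share the same y with |RK| = 55.5 and K on the −x side, so K = (-55.5, 0.00). R and C share the same x with |RC| = 34.7 and C on the +y side, so C = (0.00, 34.7). The virtual corner opposite R is at (-55.5, 34.7). A1 meets KW tangentially, so SW is at right angles to KW and since A1 is tangent to LC there, SL ⟂ LC, with radius 8.2, so the center S sits 8.2 in from both sides at S = (-47.3, 26.5). Then cos ∠KSR = SK·SR / (|SK||SR|), giving 77.9°.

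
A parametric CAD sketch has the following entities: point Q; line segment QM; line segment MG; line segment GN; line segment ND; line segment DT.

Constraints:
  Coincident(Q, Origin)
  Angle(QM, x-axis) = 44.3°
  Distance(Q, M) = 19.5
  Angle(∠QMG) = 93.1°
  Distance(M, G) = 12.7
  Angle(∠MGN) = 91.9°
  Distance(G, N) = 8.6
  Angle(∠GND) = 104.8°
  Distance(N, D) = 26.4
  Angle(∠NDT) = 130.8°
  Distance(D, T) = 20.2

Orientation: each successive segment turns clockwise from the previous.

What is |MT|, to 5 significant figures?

29.818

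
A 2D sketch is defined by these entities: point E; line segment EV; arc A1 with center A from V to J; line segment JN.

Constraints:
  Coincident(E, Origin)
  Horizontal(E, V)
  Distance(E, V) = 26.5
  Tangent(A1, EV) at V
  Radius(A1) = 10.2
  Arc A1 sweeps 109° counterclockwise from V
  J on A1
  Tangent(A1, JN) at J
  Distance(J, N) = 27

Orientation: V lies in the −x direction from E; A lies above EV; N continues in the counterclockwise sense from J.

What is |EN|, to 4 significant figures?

46.72

On A1, V sits at bearing -90° from A; a 109° counterclockwise sweep puts J at bearing 19°, so J = A + 10.2·(cos 19°, sin 19°) = (-16.86, 13.52). Since A1 is tangent to JN there, AJ ⟂ JN, so JN runs along (−sin 19°, cos 19°); with |JN| = 27.0, N = (-25.65, 39.05). Then |EN| = |N − E| = 46.72.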